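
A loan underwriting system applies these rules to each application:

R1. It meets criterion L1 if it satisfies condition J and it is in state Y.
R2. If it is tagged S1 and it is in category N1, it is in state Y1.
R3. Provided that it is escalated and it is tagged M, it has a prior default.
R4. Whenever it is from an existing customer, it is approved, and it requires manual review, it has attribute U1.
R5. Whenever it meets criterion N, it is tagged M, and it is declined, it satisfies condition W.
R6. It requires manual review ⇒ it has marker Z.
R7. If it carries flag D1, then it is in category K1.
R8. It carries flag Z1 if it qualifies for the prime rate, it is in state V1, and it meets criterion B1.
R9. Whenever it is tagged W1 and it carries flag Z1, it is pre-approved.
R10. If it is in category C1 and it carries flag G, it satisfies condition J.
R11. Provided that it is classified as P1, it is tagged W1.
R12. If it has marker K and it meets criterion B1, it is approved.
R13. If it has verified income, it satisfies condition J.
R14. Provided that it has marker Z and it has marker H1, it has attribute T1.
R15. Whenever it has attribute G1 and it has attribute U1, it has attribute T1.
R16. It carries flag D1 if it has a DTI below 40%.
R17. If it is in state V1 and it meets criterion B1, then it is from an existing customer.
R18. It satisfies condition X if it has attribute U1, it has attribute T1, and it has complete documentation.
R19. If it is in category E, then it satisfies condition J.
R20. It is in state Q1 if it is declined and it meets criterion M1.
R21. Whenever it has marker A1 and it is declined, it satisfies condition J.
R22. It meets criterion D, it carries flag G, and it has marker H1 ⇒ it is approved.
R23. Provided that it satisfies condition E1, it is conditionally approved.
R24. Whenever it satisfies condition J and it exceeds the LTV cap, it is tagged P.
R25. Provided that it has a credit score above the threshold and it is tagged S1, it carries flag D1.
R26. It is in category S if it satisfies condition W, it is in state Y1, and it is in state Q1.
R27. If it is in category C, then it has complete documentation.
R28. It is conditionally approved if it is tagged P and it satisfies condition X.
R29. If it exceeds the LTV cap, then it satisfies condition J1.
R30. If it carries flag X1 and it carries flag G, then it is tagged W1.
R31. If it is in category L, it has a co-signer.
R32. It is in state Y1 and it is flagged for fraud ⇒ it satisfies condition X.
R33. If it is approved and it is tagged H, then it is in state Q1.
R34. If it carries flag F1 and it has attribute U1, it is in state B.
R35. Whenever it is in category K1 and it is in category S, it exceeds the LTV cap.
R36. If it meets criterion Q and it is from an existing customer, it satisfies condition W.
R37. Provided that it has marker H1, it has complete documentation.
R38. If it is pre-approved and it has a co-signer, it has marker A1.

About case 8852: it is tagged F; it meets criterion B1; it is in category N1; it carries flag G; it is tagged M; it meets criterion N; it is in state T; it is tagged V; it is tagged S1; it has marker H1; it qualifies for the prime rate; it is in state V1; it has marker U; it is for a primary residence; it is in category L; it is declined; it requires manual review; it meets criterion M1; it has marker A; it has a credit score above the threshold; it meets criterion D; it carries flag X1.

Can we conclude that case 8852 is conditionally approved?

By R2 (it is tagged S1, it is in category N1): it is in state Y1.
By R5 (it meets criterion N, it is tagged M, it is declined): it satisfies condition W.
By R6 (it requires manual review): it has marker Z.
By R8 (it qualifies for the prime rate, it is in state V1, it meets criterion B1): it carries flag Z1.
By R14 (it has marker Z, it has marker H1): it has attribute T1.
By R17 (it is in state V1, it meets criterion B1): it is from an existing customer.
By R20 (it is declined, it meets criterion M1): it is in state Q1.
By R22 (it meets criterion D, it carries flag G, it has marker H1): it is approved.
By R25 (it has a credit score above the threshold, it is tagged S1): it carries flag D1.
By R26 (it satisfies condition W, it is in state Y1, it is in state Q1): it is in category S.
By R30 (it carries flag X1, it carries flag G): it is tagged W1.
By R31 (it is in category L): it has a co-signer.
By R37 (it has marker H1): it has complete documentation.
By R4 (it is from an existing customer, it is approved, it requires manual review): it has attribute U1.
By R7 (it carries flag D1): it is in category K1.
By R9 (it is tagged W1, it carries flag Z1): it is pre-approved.
By R18 (it has attribute U1, it has attribute T1, it has complete documentation): it satisfies condition X.
By R35 (it is in category K1, it is in category S): it exceeds the LTV cap.
By R38 (it is pre-approved, it has a co-signer): it has marker A1.
By R21 (it has marker A1, it is declined): it satisfies condition J.
By R24 (it satisfies condition J, it exceeds the LTV cap): it is tagged P.
By R28 (it is tagged P, it satisfies condition X): it is conditionally approved.

Yes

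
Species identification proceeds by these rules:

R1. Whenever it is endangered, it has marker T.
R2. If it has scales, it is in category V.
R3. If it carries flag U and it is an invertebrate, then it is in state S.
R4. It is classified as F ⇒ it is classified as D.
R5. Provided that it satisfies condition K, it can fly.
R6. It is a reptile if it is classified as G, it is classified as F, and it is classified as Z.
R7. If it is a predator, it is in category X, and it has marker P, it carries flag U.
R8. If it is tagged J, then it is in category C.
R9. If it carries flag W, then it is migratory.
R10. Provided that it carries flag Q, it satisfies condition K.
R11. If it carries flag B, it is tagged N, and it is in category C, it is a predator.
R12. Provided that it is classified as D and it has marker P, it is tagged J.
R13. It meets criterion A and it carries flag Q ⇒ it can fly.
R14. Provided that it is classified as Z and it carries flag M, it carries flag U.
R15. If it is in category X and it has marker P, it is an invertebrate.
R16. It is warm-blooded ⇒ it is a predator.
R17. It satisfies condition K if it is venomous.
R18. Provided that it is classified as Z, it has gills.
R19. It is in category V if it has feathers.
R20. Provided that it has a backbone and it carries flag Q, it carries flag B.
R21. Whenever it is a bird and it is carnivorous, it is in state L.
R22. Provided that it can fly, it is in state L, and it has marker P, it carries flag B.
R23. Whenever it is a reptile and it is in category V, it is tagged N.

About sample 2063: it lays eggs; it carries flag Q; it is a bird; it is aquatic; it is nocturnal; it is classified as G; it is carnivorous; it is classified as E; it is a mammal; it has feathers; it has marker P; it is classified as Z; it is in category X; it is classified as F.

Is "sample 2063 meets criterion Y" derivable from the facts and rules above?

No

Forward chaining from the given facts derives: is classified as D, is a reptile, satisfies condition K, is tagged J, is an invertebrate, has gills, is in category V, is in state L, is tagged N, can fly, is in category C, carries flag B, is a predator, carries flag U, is in state S.
No rule has "it meets criterion Y" as its conclusion, and it is not among the given facts.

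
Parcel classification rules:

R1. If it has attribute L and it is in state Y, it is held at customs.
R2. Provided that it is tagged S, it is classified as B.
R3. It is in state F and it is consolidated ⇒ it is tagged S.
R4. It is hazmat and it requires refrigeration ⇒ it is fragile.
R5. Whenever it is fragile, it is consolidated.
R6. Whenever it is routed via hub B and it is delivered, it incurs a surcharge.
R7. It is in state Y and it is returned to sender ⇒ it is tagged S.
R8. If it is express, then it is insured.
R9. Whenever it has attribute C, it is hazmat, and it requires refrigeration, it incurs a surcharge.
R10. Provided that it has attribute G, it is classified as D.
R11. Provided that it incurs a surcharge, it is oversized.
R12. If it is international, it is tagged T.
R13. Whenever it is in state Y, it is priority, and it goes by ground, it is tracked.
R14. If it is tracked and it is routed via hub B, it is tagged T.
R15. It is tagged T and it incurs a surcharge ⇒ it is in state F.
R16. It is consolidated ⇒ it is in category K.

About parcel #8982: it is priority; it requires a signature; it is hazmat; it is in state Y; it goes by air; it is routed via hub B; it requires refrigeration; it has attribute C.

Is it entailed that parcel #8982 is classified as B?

No

Forward chaining from the given facts derives: is fragile, is consolidated, incurs a surcharge, is oversized, is in category K.
The only rule concluding "it is classified as B" is R2, which needs "it is tagged S"; that is never established.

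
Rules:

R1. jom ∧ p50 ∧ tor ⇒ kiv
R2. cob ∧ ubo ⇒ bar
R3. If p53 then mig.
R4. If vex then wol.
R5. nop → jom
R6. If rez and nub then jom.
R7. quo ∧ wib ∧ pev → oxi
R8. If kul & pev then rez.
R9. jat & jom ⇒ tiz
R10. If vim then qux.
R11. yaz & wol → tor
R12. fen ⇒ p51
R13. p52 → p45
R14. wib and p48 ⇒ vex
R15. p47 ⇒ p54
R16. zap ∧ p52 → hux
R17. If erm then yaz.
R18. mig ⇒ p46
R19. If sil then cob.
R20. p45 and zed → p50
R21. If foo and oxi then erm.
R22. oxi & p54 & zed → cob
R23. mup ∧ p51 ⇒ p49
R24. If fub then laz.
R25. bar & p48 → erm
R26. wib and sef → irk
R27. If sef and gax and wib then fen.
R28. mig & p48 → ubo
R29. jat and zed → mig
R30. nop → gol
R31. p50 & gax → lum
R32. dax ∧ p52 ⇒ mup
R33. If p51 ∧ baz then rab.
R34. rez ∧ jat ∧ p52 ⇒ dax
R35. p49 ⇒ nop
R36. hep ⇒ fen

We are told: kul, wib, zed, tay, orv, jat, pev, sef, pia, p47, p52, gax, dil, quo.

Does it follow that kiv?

No

Forward chaining from the given facts derives: oxi, rez, p45, p54, p50, cob, irk, fen, mig, lum, dax, p51, p46, mup, p49, nop, jom, tiz, gol.
The only rule concluding kiv is R1, which needs tor; that is never established.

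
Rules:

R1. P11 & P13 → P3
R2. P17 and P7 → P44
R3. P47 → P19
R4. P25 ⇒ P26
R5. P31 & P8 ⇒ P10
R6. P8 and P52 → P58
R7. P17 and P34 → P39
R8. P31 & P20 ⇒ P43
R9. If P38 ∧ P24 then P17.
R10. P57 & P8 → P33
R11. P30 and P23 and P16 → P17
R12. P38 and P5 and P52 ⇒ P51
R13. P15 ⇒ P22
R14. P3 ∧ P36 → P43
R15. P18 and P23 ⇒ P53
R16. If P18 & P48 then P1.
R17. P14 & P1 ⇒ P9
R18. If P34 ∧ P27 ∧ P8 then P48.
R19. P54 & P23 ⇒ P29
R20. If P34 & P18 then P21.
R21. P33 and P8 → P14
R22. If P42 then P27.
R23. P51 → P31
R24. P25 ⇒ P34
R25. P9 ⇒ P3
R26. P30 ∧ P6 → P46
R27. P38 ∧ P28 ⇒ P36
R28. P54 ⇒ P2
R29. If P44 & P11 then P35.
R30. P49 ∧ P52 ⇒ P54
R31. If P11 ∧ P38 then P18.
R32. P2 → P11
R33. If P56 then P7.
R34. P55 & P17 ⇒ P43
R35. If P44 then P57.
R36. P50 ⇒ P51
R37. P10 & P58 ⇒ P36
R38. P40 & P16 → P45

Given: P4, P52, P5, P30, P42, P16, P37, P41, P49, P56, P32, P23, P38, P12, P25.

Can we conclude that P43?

Forward chaining from the given facts derives: P26, P17, P51, P27, P31, P34, P54, P7, P44, P39, P29, P2, P11, P57, P35, P18, P53, P21.
Rules concluding P43: R8 needs P20; R14 needs P3; R34 needs P55 — none of these are established.

No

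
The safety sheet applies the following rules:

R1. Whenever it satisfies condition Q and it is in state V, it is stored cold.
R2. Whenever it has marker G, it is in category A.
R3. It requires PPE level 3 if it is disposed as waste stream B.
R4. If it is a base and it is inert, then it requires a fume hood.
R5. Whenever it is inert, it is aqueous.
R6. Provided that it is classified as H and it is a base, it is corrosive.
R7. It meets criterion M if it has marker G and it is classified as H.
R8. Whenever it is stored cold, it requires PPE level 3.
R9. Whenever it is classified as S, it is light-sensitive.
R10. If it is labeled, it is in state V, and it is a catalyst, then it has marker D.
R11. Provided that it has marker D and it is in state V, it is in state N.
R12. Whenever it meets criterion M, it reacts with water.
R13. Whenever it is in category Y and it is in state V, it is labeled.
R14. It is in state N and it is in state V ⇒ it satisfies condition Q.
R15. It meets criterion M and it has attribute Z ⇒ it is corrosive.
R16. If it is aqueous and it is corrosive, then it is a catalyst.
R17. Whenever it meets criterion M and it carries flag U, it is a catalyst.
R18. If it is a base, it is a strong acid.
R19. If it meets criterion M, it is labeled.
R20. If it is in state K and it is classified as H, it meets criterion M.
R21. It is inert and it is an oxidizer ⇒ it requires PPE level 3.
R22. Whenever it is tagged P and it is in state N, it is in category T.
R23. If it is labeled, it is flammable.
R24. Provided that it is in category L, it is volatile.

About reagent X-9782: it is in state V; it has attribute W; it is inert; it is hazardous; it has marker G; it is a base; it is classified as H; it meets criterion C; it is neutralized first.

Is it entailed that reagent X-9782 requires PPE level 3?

Yes

By R5 (it is inert): it is aqueous.
By R6 (it is classified as H, it is a base): it is corrosive.
By R7 (it has marker G, it is classified as H): it meets criterion M.
By R16 (it is aqueous, it is corrosive): it is a catalyst.
By R19 (it meets criterion M): it is labeled.
By R10 (it is labeled, it is in state V, it is a catalyst): it has marker D.
By R11 (it has marker D, it is in state V): it is in state N.
By R14 (it is in state N, it is in state V): it satisfies condition Q.
By R1 (it satisfies condition Q, it is in state V): it is stored cold.
By R8 (it is stored cold): it requires PPE level 3.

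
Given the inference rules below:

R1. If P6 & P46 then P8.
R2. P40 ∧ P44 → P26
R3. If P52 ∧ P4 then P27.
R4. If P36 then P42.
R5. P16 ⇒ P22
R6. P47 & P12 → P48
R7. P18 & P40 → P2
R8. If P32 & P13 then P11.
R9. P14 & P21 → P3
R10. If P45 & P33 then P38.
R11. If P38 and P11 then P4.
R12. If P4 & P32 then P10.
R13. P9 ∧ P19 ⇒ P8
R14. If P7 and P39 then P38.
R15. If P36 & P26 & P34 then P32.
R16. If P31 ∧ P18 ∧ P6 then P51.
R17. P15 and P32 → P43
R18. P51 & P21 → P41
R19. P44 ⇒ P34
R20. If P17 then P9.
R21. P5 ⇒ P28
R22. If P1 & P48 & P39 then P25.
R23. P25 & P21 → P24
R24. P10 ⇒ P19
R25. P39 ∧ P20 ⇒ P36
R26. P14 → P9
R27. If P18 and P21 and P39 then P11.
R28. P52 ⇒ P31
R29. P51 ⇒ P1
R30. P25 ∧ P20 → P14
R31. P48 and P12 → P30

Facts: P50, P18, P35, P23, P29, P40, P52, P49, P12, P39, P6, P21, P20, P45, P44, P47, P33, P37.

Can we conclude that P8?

P26  (by R2: P40, P44)
P48  (by R6: P47, P12)
P38  (by R10: P45, P33)
P34  (by R19: P44)
P36  (by R25: P39, P20)
P11  (by R27: P18, P21, P39)
P31  (by R28: P52)
P4  (by R11: P38, P11)
P32  (by R15: P36, P26, P34)
P51  (by R16: P31, P18, P6)
P1  (by R29: P51)
P10  (by R12: P4, P32)
P25  (by R22: P1, P48, P39)
P19  (by R24: P10)
P14  (by R30: P25, P20)
P9  (by R26: P14)
P8  (by R13: P9, P19)

Yes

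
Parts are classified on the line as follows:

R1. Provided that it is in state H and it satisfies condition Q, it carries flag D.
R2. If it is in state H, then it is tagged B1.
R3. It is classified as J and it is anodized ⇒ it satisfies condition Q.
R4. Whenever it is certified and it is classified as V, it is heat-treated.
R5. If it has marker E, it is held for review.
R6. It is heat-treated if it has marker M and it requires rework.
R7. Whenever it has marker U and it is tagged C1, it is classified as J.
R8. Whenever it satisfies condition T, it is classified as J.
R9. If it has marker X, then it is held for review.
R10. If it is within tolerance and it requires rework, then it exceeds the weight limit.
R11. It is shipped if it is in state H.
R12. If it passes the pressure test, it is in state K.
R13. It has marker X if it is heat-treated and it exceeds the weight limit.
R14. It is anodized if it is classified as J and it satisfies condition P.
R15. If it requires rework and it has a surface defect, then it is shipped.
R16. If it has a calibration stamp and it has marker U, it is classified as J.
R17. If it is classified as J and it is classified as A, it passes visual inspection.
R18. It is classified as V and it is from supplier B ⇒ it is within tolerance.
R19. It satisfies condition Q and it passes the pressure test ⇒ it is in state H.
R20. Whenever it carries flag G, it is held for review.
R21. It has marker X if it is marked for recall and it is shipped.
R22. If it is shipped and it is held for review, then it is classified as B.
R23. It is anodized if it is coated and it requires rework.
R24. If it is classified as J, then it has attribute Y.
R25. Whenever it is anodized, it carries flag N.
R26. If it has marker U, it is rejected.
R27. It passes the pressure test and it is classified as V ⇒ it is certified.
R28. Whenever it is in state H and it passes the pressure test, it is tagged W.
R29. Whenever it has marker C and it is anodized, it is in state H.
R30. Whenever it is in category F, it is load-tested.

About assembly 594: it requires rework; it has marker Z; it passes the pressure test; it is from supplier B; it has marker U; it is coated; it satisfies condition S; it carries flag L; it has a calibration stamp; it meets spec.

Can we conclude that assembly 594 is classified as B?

No

Forward chaining from the given facts derives: is in state K, is classified as J, is anodized, has attribute Y, carries flag N, is rejected, satisfies condition Q, is in state H, is tagged W, carries flag D, is tagged B1, is shipped.
The only rule concluding "it is classified as B" is R22, which needs "it is held for review"; that is never established.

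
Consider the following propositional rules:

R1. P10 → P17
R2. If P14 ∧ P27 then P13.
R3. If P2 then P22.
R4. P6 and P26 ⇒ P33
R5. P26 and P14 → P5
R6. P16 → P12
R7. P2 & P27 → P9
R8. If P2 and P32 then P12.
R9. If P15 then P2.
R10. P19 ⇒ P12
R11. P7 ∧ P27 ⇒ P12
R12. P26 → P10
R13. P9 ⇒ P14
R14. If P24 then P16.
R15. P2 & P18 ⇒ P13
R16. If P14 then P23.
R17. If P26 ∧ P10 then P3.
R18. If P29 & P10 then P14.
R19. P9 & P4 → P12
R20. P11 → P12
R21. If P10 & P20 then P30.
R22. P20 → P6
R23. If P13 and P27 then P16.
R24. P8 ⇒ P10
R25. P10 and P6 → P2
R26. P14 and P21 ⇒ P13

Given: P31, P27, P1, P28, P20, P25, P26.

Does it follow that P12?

Yes

P10  (by R12: P26)
P6  (by R22: P20)
P2  (by R25: P10, P6)
P9  (by R7: P2, P27)
P14  (by R13: P9)
P13  (by R2: P14, P27)
P16  (by R23: P13, P27)
P12  (by R6: P16)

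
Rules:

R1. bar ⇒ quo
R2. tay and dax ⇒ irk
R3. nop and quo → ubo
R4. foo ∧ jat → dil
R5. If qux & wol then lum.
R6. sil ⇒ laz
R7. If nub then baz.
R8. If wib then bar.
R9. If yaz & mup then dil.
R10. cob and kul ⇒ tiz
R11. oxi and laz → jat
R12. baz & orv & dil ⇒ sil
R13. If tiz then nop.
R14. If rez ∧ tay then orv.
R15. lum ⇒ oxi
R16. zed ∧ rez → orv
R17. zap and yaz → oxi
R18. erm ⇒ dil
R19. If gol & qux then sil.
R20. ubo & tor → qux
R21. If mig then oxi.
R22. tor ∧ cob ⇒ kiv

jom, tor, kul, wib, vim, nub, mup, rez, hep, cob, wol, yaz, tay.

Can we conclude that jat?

Yes

baz  (by R7: nub)
bar  (by R8: wib)
dil  (by R9: yaz, mup)
tiz  (by R10: cob, kul)
nop  (by R13: tiz)
orv  (by R14: rez, tay)
quo  (by R1: bar)
ubo  (by R3: nop, quo)
sil  (by R12: baz, orv, dil)
qux  (by R20: ubo, tor)
lum  (by R5: qux, wol)
laz  (by R6: sil)
oxi  (by R15: lum)
jat  (by R11: oxi, laz)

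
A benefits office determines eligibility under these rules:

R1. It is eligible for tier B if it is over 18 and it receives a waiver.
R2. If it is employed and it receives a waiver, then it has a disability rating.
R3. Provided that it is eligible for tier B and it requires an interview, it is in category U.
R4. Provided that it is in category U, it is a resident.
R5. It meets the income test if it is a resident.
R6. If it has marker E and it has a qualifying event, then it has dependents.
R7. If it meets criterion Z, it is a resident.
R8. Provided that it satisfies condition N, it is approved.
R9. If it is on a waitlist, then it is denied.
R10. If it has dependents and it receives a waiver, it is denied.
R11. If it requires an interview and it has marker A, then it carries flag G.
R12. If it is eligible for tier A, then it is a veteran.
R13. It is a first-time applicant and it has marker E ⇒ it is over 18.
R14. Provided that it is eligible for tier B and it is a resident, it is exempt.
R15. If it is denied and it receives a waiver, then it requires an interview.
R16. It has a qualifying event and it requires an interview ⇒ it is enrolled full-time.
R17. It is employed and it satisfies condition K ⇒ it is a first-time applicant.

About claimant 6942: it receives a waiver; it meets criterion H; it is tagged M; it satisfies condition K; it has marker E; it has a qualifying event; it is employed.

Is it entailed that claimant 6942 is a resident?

Yes

By R6 (it has marker E, it has a qualifying event): it has dependents.
By R10 (it has dependents, it receives a waiver): it is denied.
By R15 (it is denied, it receives a waiver): it requires an interview.
By R17 (it is employed, it satisfies condition K): it is a first-time applicant.
By R13 (it is a first-time applicant, it has marker E): it is over 18.
By R1 (it is over 18, it receives a waiver): it is eligible for tier B.
By R3 (it is eligible for tier B, it requires an interview): it is in category U.
By R4 (it is in category U): it is a resident.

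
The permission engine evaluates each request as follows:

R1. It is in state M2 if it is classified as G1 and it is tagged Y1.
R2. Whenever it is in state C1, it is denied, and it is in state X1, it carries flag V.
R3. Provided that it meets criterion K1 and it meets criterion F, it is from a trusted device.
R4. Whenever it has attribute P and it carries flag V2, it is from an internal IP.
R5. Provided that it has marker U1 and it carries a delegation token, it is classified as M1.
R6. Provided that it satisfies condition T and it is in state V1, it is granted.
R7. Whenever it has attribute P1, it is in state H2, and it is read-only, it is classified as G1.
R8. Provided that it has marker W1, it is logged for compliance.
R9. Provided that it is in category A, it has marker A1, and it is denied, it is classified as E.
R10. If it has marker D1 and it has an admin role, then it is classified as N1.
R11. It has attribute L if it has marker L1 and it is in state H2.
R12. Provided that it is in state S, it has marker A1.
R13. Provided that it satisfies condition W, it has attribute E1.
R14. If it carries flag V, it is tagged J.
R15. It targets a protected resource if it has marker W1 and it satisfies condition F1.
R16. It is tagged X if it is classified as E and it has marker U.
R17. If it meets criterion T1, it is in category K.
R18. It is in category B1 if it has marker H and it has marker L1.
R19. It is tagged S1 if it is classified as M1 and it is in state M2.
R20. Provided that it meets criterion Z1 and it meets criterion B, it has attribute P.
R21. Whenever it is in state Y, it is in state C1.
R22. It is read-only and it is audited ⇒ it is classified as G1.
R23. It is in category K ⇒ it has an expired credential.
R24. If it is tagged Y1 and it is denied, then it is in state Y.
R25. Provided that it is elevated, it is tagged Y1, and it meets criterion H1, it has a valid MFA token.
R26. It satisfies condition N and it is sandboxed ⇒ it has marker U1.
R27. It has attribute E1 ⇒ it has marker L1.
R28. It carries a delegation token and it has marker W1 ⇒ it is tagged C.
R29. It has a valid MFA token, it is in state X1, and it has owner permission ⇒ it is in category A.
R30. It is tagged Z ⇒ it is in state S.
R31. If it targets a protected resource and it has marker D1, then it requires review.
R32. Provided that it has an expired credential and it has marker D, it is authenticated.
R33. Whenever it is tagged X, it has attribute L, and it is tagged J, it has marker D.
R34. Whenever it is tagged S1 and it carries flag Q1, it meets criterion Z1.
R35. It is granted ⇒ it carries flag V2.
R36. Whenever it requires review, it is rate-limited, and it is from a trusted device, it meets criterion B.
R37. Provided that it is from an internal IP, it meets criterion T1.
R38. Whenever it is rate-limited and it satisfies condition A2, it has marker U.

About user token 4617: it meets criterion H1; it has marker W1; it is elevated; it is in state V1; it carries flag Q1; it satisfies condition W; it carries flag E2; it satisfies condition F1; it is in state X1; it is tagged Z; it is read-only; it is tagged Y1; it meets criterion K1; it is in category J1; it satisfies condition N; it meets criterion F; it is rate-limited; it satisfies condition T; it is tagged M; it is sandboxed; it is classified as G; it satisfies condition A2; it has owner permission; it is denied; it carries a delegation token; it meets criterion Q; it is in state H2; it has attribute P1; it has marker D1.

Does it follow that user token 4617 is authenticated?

By R3 (it meets criterion K1, it meets criterion F): it is from a trusted device.
By R6 (it satisfies condition T, it is in state V1): it is granted.
By R7 (it has attribute P1, it is in state H2, it is read-only): it is classified as G1.
By R13 (it satisfies condition W): it has attribute E1.
By R15 (it has marker W1, it satisfies condition F1): it targets a protected resource.
By R24 (it is tagged Y1, it is denied): it is in state Y.
By R25 (it is elevated, it is tagged Y1, it meets criterion H1): it has a valid MFA token.
By R26 (it satisfies condition N, it is sandboxed): it has marker U1.
By R27 (it has attribute E1): it has marker L1.
By R29 (it has a valid MFA token, it is in state X1, it has owner permission): it is in category A.
By R30 (it is tagged Z): it is in state S.
By R31 (it targets a protected resource, it has marker D1): it requires review.
By R35 (it is granted): it carries flag V2.
By R36 (it requires review, it is rate-limited, it is from a trusted device): it meets criterion B.
By R38 (it is rate-limited, it satisfies condition A2): it has marker U.
By R1 (it is classified as G1, it is tagged Y1): it is in state M2.
By R5 (it has marker U1, it carries a delegation token): it is classified as M1.
By R11 (it has marker L1, it is in state H2): it has attribute L.
By R12 (it is in state S): it has marker A1.
By R19 (it is classified as M1, it is in state M2): it is tagged S1.
By R21 (it is in state Y): it is in state C1.
By R34 (it is tagged S1, it carries flag Q1): it meets criterion Z1.
By R2 (it is in state C1, it is denied, it is in state X1): it carries flag V.
By R9 (it is in category A, it has marker A1, it is denied): it is classified as E.
By R14 (it carries flag V): it is tagged J.
By R16 (it is classified as E, it has marker U): it is tagged X.
By R20 (it meets criterion Z1, it meets criterion B): it has attribute P.
By R33 (it is tagged X, it has attribute L, it is tagged J): it has marker D.
By R4 (it has attribute P, it carries flag V2): it is from an internal IP.
By R37 (it is from an internal IP): it meets criterion T1.
By R17 (it meets criterion T1): it is in category K.
By R23 (it is in category K): it has an expired credential.
By R32 (it has an expired credential, it has marker D): it is authenticated.

Yes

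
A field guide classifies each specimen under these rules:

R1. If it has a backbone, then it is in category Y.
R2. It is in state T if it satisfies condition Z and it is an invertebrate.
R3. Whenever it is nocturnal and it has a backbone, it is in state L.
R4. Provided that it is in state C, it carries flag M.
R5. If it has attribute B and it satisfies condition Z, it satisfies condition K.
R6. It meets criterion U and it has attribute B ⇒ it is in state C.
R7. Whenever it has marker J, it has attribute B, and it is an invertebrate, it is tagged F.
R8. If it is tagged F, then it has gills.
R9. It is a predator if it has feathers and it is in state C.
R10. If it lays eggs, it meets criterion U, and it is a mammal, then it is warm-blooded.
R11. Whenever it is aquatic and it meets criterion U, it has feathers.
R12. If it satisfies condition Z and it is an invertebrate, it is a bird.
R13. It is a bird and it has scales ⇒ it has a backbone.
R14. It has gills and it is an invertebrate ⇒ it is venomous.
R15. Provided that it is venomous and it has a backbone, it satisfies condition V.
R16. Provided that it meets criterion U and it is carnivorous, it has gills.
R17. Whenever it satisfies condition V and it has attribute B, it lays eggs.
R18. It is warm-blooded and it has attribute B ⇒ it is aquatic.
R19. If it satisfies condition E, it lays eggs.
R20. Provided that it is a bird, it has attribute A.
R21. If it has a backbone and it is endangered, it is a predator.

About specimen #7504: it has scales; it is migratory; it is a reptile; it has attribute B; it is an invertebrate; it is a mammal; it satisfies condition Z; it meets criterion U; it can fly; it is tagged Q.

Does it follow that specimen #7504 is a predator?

No

Forward chaining from the given facts derives: is in state T, satisfies condition K, is in state C, is a bird, has a backbone, has attribute A, is in category Y, carries flag M.
Rules concluding "it is a predator": R9 needs "it has feathers"; R21 needs "it is endangered" — none of these are established.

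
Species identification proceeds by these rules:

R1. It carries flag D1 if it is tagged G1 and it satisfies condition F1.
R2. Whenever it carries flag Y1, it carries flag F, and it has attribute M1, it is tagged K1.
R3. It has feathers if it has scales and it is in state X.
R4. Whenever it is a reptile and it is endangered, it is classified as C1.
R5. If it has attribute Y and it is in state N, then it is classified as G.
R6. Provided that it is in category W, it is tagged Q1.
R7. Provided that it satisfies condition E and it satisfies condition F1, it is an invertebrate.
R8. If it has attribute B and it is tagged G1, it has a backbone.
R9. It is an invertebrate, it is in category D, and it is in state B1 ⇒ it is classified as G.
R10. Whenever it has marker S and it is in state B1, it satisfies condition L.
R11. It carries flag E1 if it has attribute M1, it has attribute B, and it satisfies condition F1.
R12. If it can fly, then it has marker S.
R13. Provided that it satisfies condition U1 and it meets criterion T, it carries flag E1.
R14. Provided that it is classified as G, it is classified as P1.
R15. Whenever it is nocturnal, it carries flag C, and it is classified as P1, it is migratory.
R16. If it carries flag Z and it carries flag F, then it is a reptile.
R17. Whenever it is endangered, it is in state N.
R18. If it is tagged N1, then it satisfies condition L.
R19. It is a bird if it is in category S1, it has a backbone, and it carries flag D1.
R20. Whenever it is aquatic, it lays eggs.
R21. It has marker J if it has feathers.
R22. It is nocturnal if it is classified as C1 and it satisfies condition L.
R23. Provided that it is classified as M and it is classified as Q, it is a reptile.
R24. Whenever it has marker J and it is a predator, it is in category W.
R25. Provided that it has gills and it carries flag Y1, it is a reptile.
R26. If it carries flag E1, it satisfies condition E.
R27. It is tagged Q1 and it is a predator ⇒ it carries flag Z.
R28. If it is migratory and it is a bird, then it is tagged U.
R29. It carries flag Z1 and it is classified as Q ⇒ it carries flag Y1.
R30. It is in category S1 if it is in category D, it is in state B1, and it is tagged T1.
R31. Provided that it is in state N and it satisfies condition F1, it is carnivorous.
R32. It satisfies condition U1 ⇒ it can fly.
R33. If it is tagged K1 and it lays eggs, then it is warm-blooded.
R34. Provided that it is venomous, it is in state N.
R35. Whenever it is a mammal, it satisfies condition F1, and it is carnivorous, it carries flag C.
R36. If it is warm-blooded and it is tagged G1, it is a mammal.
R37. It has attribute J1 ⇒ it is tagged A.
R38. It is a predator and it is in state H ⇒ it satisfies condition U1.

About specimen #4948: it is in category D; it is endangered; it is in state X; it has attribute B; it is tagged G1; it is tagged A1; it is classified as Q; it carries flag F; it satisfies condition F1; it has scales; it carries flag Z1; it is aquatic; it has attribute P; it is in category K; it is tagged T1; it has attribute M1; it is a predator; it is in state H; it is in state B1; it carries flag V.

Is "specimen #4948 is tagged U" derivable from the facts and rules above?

Yes

By R1 (it is tagged G1, it satisfies condition F1): it carries flag D1.
By R3 (it has scales, it is in state X): it has feathers.
By R8 (it has attribute B, it is tagged G1): it has a backbone.
By R11 (it has attribute M1, it has attribute B, it satisfies condition F1): it carries flag E1.
By R17 (it is endangered): it is in state N.
By R20 (it is aquatic): it lays eggs.
By R21 (it has feathers): it has marker J.
By R24 (it has marker J, it is a predator): it is in category W.
By R26 (it carries flag E1): it satisfies condition E.
By R29 (it carries flag Z1, it is classified as Q): it carries flag Y1.
By R30 (it is in category D, it is in state B1, it is tagged T1): it is in category S1.
By R31 (it is in state N, it satisfies condition F1): it is carnivorous.
By R38 (it is a predator, it is in state H): it satisfies condition U1.
By R2 (it carries flag Y1, it carries flag F, it has attribute M1): it is tagged K1.
By R6 (it is in category W): it is tagged Q1.
By R7 (it satisfies condition E, it satisfies condition F1): it is an invertebrate.
By R9 (it is an invertebrate, it is in category D, it is in state B1): it is classified as G.
By R14 (it is classified as G): it is classified as P1.
By R19 (it is in category S1, it has a backbone, it carries flag D1): it is a bird.
By R27 (it is tagged Q1, it is a predator): it carries flag Z.
By R32 (it satisfies condition U1): it can fly.
By R33 (it is tagged K1, it lays eggs): it is warm-blooded.
By R36 (it is warm-blooded, it is tagged G1): it is a mammal.
By R12 (it can fly): it has marker S.
By R16 (it carries flag Z, it carries flag F): it is a reptile.
By R35 (it is a mammal, it satisfies condition F1, it is carnivorous): it carries flag C.
By R4 (it is a reptile, it is endangered): it is classified as C1.
By R10 (it has marker S, it is in state B1): it satisfies condition L.
By R22 (it is classified as C1, it satisfies condition L): it is nocturnal.
By R15 (it is nocturnal, it carries flag C, it is classified as P1): it is migratory.
By R28 (it is migratory, it is a bird): it is tagged U.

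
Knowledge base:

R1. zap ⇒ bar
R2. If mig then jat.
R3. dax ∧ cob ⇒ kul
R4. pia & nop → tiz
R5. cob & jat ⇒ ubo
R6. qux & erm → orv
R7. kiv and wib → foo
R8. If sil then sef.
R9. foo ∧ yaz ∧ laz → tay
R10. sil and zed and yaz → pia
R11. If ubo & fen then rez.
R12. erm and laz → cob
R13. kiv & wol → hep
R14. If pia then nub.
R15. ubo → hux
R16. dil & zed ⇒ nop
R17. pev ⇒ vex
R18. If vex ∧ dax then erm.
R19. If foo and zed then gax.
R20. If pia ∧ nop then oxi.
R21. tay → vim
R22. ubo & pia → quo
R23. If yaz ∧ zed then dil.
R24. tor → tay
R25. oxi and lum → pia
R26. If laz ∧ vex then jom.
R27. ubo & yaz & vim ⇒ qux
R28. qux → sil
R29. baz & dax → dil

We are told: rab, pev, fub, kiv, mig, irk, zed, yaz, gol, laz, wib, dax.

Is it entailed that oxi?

jat  (by R2: mig)
foo  (by R7: kiv, wib)
tay  (by R9: foo, yaz, laz)
vex  (by R17: pev)
erm  (by R18: vex, dax)
vim  (by R21: tay)
dil  (by R23: yaz, zed)
cob  (by R12: erm, laz)
nop  (by R16: dil, zed)
ubo  (by R5: cob, jat)
qux  (by R27: ubo, yaz, vim)
sil  (by R28: qux)
pia  (by R10: sil, zed, yaz)
oxi  (by R20: pia, nop)

Yes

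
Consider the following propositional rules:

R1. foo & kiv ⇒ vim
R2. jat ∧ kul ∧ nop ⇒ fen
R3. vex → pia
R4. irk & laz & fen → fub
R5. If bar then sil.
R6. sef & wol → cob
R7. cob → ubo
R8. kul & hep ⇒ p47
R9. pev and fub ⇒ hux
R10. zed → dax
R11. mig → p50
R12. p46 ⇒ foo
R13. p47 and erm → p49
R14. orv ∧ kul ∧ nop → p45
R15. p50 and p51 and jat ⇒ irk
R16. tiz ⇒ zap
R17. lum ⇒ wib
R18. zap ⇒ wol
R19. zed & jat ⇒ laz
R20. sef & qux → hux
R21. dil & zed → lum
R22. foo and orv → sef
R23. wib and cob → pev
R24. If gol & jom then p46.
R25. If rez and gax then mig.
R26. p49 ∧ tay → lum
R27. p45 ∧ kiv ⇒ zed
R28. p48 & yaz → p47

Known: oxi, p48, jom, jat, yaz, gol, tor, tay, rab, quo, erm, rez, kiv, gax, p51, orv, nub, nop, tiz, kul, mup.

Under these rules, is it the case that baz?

Forward chaining from the given facts derives: fen, p45, zap, wol, p46, mig, zed, p47, dax, p50, foo, p49, irk, laz, sef, lum, vim, fub, cob, ubo, wib, pev, hux.
No rule has baz as its conclusion, and it is not among the given facts.

No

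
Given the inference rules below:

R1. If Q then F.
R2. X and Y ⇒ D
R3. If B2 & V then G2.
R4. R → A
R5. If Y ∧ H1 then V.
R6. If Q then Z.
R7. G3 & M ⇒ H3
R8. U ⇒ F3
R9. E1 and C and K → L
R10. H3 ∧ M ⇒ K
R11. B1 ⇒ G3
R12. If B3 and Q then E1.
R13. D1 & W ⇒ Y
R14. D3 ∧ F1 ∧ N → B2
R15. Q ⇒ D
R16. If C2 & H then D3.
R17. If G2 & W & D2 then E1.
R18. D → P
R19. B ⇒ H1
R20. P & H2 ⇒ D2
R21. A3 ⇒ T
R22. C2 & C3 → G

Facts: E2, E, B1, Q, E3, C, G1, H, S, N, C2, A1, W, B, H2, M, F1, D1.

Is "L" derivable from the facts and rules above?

Yes

G3  (by R11: B1)
Y  (by R13: D1, W)
D  (by R15: Q)
D3  (by R16: C2, H)
P  (by R18: D)
H1  (by R19: B)
D2  (by R20: P, H2)
V  (by R5: Y, H1)
H3  (by R7: G3, M)
K  (by R10: H3, M)
B2  (by R14: D3, F1, N)
G2  (by R3: B2, V)
E1  (by R17: G2, W, D2)
L  (by R9: E1, C, K)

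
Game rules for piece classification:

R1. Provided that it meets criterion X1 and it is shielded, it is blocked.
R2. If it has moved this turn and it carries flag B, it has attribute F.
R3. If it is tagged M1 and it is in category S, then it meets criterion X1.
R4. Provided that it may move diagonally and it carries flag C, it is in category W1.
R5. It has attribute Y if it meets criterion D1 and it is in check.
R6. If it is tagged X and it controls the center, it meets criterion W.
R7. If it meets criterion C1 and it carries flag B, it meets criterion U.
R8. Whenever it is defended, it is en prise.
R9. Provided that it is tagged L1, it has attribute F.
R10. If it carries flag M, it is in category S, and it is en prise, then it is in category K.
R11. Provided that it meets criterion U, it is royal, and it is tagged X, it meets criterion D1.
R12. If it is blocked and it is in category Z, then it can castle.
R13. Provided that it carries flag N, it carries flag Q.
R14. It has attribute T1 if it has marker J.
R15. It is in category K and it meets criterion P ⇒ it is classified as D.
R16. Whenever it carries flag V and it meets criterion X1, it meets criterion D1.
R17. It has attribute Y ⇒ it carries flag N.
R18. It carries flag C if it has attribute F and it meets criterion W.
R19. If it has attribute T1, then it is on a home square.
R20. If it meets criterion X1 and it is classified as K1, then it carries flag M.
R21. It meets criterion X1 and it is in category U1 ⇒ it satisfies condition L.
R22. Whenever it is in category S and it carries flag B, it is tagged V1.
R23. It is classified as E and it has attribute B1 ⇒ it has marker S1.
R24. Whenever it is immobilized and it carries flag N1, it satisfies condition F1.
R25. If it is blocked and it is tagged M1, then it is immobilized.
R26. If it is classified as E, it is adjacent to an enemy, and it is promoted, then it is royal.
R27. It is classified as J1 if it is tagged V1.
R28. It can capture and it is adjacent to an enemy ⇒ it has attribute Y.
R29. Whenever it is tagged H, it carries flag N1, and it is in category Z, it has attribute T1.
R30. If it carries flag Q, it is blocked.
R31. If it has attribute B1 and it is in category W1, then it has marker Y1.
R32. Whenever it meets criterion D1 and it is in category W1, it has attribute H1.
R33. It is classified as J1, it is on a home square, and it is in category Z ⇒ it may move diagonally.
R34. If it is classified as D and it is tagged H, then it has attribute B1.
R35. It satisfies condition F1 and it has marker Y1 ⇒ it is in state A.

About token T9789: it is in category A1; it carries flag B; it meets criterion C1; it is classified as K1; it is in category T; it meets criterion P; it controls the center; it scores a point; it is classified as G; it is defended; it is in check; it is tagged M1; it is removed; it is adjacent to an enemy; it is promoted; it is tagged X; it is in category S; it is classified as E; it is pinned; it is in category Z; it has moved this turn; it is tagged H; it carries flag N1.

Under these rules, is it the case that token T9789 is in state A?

Yes

By R2 (it has moved this turn, it carries flag B): it has attribute F.
By R3 (it is tagged M1, it is in category S): it meets criterion X1.
By R6 (it is tagged X, it controls the center): it meets criterion W.
By R7 (it meets criterion C1, it carries flag B): it meets criterion U.
By R8 (it is defended): it is en prise.
By R18 (it has attribute F, it meets criterion W): it carries flag C.
By R20 (it meets criterion X1, it is classified as K1): it carries flag M.
By R22 (it is in category S, it carries flag B): it is tagged V1.
By R26 (it is classified as E, it is adjacent to an enemy, it is promoted): it is royal.
By R27 (it is tagged V1): it is classified as J1.
By R29 (it is tagged H, it carries flag N1, it is in category Z): it has attribute T1.
By R10 (it carries flag M, it is in category S, it is en prise): it is in category K.
By R11 (it meets criterion U, it is royal, it is tagged X): it meets criterion D1.
By R15 (it is in category K, it meets criterion P): it is classified as D.
By R19 (it has attribute T1): it is on a home square.
By R33 (it is classified as J1, it is on a home square, it is in category Z): it may move diagonally.
By R34 (it is classified as D, it is tagged H): it has attribute B1.
By R4 (it may move diagonally, it carries flag C): it is in category W1.
By R5 (it meets criterion D1, it is in check): it has attribute Y.
By R17 (it has attribute Y): it carries flag N.
By R31 (it has attribute B1, it is in category W1): it has marker Y1.
By R13 (it carries flag N): it carries flag Q.
By R30 (it carries flag Q): it is blocked.
By R25 (it is blocked, it is tagged M1): it is immobilized.
By R24 (it is immobilized, it carries flag N1): it satisfies condition F1.
By R35 (it satisfies condition F1, it has marker Y1): it is in state A.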